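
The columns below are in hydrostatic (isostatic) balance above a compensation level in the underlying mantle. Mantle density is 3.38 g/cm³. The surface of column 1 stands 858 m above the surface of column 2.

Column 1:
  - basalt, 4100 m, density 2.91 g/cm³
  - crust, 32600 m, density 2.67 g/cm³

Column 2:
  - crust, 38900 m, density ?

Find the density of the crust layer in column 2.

Take the compensation level at the base of the deeper column (depth z_c below the surface of column 1) and equate Σ ρ_i t_i down to z_c; mantle fills any gap and the z_c terms cancel.
Column 1: 4100×2.91 + 32600×2.67 + (z_c − 36700)×3.38
Column 2: 858×0 + 38900×ρ + (z_c − 858 − 38900)×3.38
The z_c×3.38 term appears on both sides and cancels. Collect the known terms of each column as K = Σ(ρt)_known − 3.38 × (depth of known layers): K_1 = 98973 − 3.38×36700 = −25073; K_2 = 0 − 3.38×(858 + 38900) = −134382.04.
Balance: K_1 = K_2 + 38900×ρ, so ρ = (K_1 − K_2)/38900 = 109309/38900 = 2.81 g/cm³.

2.81 g/cm³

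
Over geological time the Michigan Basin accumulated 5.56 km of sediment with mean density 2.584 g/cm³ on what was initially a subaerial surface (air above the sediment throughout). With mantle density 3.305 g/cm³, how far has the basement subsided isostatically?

4.35 km

Subaerial load: s = t ρ_sed / ρ_m = 5.56 km × 2.584/3.305 = 4.35 km.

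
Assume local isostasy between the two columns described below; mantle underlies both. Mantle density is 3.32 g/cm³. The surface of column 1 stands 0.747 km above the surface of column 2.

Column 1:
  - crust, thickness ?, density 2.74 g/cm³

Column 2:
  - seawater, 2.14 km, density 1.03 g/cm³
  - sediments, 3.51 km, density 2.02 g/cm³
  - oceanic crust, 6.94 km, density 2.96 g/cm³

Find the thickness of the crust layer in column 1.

24.9 km

Take the compensation level at the base of the deeper column (depth z_c below the surface of column 1) and equate Σ ρ_i t_i down to z_c; mantle fills any gap and the z_c terms cancel.
Column 1: x×2.74 + (z_c − 0 − x)×3.32
Column 2: 0.747×0 + 2.14×1.03 + 3.51×2.02 + 6.94×2.96 + (z_c − 0.747 − 12.59)×3.32
The z_c×3.32 term appears on both sides and cancels. Collect the known terms of each column as K = Σ(ρt)_known − 3.32 × (depth of known layers): K_1 = 0 − 3.32×0 = 0; K_2 = 29.8368 − 3.32×(0.747 + 12.59) = −14.44204.
Balance: K_1 − x×(3.32 − 2.74) = K_2, so x = (K_1 − K_2)/(3.32 − 2.74) = 14.442/0.58 = 24.9 km.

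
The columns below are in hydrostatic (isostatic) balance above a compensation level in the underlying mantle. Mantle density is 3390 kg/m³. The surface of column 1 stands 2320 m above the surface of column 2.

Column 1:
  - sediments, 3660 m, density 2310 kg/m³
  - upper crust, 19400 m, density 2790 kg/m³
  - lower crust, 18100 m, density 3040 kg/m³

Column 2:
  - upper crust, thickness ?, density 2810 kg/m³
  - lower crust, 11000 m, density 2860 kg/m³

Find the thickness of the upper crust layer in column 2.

Take the compensation level at the base of the deeper column (depth z_c below the surface of column 1) and equate Σ ρ_i t_i down to z_c; mantle fills any gap and the z_c terms cancel.
Column 1: 3660×2310 + 19400×2790 + 18100×3040 + (z_c − 41160)×3390
Column 2: 2320×0 + x×2810 + 11000×2860 + (z_c − 2320 − 11000 − x)×3390
The z_c×3390 term appears on both sides and cancels. Collect the known terms of each column as K = Σ(ρt)_known − 3390 × (depth of known layers): K_1 = 117604600 − 3390×41160 = −21927800; K_2 = 31460000 − 3390×(2320 + 11000) = −13694800.
Balance: K_1 = K_2 − x×(3390 − 2810), so x = (K_2 − K_1)/(3390 − 2810) = 8233000/580 = 14200 m.

14200 m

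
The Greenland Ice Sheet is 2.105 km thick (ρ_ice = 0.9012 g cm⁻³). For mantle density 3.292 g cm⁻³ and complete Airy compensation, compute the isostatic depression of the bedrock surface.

0.576 km

For local isostatic compensation: the ice load ρ_ice t is balanced by mantle displaced below, ρ_m s.
s = t ρ_ice / ρ_m = 2.105 km × 0.9012/3.292 = 0.576 km.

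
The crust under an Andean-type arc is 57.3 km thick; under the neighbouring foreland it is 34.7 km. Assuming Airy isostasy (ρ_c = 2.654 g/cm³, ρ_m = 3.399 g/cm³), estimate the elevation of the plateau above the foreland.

Excess crust Δ = 57.3 km − 34.7 km = 22.6 km, split between elevation h and root r with h + r = Δ.
Airy balance ρ_c h = (ρ_m − ρ_c) r gives r = h ρ_c/(ρ_m − ρ_c), so h (1 + ρ_c/(ρ_m − ρ_c)) = Δ, i.e. h = Δ (ρ_m − ρ_c)/ρ_m.
h = 22.6 km × 0.745/3.399 = 4.95 km.

4.95 km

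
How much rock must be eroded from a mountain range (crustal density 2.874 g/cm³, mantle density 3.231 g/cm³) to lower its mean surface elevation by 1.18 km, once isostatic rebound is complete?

10.7 km

Net drop Δ = e − u = e − e ρ_c/ρ_m = e (ρ_m − ρ_c)/ρ_m.
e = Δ ρ_m/(ρ_m − ρ_c) = 1.18 km × 3.231/0.357 = 10.7 km.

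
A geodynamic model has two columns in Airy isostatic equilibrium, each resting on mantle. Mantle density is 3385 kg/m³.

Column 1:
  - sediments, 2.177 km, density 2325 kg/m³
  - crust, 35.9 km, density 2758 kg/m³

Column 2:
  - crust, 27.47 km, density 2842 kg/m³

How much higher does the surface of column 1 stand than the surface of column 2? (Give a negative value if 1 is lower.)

For any compensation level in the mantle, the mantle terms cancel and isostasy reduces to e = (Σt_1 − Σt_2) − (Σ(ρt)_1 − Σ(ρt)_2) / ρ_m.
Σt_1 = 38.077 km; Σt_2 = 27.47 km; Σ(ρt)_1 = 104073.725; Σ(ρt)_2 = 78069.74 (in km·kg/m³).
e = (38.077 − 27.47) − (104073.725 − 78069.74) / 3385 = 2.92 km.

2.92 km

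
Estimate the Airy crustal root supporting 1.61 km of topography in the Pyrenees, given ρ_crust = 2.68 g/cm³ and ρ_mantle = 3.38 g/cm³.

For local isostatic compensation: the weight of the topography is balanced by the buoyancy of the root, ρ_c h = (ρ_m − ρ_c) r.
r = h · ρ_c / (ρ_m − ρ_c) = 1.61 km × 2.68 / (3.38 − 2.68) = 6.16 km.

6.16 km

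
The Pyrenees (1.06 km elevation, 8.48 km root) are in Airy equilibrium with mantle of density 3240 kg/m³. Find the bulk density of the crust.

ρ_c h = (ρ_m − ρ_c) r → ρ_c (h + r) = ρ_m r → ρ_c = ρ_m r / (h + r).
ρ_c = 3240 × 8.48 km / (1.06 km + 8.48 km) = 2880 kg/m³.

2880 kg/m³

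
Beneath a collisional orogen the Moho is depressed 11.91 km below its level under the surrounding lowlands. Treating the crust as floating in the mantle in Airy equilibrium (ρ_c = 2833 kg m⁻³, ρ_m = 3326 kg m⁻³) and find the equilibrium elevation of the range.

For local isostatic compensation: ρ_c h = (ρ_m − ρ_c) r.
h = r (ρ_m − ρ_c) / ρ_c = 11.91 km × (3326 − 2833) / 2833 = 2.07 km.

2.07 km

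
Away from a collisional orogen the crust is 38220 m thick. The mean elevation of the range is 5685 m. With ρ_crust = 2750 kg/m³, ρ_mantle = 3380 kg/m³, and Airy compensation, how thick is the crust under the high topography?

68700 m

Root depth r = h ρ_c / (ρ_m − ρ_c) = 5685 m × 2750 / 630 = 24820 m.
Total thickness = T + h + r = 38220 m + 5685 m + 24820 m = 68700 m.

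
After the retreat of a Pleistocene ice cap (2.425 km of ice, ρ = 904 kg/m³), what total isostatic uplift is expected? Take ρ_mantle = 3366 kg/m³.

0.651 km

Removing the load lets mantle flow back in; uplift u satisfies ρ_ice t = ρ_m u.
u = t ρ_ice/ρ_m = 2.425 km × 904/3366 = 0.651 km.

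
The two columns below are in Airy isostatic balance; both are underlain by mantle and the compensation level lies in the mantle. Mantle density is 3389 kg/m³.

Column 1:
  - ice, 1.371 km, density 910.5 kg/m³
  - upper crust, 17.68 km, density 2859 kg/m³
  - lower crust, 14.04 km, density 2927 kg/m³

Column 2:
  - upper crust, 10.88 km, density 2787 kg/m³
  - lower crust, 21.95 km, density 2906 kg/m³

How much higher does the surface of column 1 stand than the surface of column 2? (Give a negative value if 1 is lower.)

For any compensation level in the mantle, the mantle terms cancel and isostasy reduces to e = (Σt_1 − Σt_2) − (Σ(ρt)_1 − Σ(ρt)_2) / ρ_m.
Σt_1 = 33.091 km; Σt_2 = 32.83 km; Σ(ρt)_1 = 92890.4955; Σ(ρt)_2 = 94109.26 (in km·kg/m³).
e = (33.091 − 32.83) − (92890.4955 − 94109.26) / 3389 = 0.621 km.

0.621 km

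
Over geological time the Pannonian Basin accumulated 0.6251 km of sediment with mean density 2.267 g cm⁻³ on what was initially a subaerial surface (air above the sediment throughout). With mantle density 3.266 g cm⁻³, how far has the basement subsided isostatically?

0.434 km

Subaerial load: s = t ρ_sed / ρ_m = 0.6251 km × 2.267/3.266 = 0.434 km.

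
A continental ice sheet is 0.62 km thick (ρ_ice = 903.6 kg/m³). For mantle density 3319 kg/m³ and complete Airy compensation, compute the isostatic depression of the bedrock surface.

By Archimedes' principle applied to the lithosphere: the ice load ρ_ice t is balanced by mantle displaced below, ρ_m s.
s = t ρ_ice / ρ_m = 0.62 km × 903.6/3319 = 0.169 km.

0.169 km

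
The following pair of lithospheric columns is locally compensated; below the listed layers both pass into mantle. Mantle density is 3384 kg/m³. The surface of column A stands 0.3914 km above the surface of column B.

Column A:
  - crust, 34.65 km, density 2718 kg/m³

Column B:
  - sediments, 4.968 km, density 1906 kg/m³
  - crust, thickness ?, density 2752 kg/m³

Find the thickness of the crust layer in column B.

22.8 km

Take the compensation level at the base of the deeper column (depth z_c below the surface of column A) and equate Σ ρ_i t_i down to z_c; mantle fills any gap and the z_c terms cancel.
Column A: 34.65×2718 + (z_c − 34.65)×3384
Column B: 0.3914×0 + 4.968×1906 + x×2752 + (z_c − 0.3914 − 4.968 − x)×3384
The z_c×3384 term appears on both sides and cancels. Collect the known terms of each column as K = Σ(ρt)_known − 3384 × (depth of known layers): K_A = 94178.7 − 3384×34.65 = −23076.9; K_B = 9469.008 − 3384×(0.3914 + 4.968) = −8667.2016.
Balance: K_A = K_B − x×(3384 − 2752), so x = (K_B − K_A)/(3384 − 2752) = 14409.7/632 = 22.8 km.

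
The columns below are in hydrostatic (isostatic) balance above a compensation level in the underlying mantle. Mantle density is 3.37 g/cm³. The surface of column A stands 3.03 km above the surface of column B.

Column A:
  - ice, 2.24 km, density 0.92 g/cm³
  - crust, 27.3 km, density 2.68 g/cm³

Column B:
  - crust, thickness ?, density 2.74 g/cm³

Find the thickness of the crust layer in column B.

22.4 km

Take the compensation level at the base of the deeper column (depth z_c below the surface of column A) and equate Σ ρ_i t_i down to z_c; mantle fills any gap and the z_c terms cancel.
Column A: 2.24×0.92 + 27.3×2.68 + (z_c − 29.54)×3.37
Column B: 3.03×0 + x×2.74 + (z_c − 3.03 − 0 − x)×3.37
The z_c×3.37 term appears on both sides and cancels. Collect the known terms of each column as K = Σ(ρt)_known − 3.37 × (depth of known layers): K_A = 75.2248 − 3.37×29.54 = −24.325; K_B = 0 − 3.37×(3.03 + 0) = −10.2111.
Balance: K_A = K_B − x×(3.37 − 2.74), so x = (K_B − K_A)/(3.37 − 2.74) = 14.1139/0.63 = 22.4 km.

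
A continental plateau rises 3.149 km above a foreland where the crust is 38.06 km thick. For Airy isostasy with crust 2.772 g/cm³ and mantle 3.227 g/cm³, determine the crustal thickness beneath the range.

60.4 km

Root depth r = h ρ_c / (ρ_m − ρ_c) = 3.149 km × 2.772 / 0.455 = 19.18 km.
Total thickness = T + h + r = 38.06 km + 3.149 km + 19.18 km = 60.4 km.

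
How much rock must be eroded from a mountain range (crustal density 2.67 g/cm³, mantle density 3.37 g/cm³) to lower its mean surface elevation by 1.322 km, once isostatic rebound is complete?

Net drop Δ = e − u = e − e ρ_c/ρ_m = e (ρ_m − ρ_c)/ρ_m.
e = Δ ρ_m/(ρ_m − ρ_c) = 1.322 km × 3.37/0.7 = 6.36 km.

6.36 km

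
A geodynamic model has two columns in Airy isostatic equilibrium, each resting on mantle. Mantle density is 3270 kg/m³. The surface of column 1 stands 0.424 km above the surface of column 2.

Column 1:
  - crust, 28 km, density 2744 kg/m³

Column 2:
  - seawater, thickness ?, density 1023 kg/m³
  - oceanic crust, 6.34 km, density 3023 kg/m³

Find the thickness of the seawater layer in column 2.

5.24 km

Take the compensation level at the base of the deeper column (depth z_c below the surface of column 1) and equate Σ ρ_i t_i down to z_c; mantle fills any gap and the z_c terms cancel.
Column 1: 28×2744 + (z_c − 28)×3270
Column 2: 0.424×0 + x×1023 + 6.34×3023 + (z_c − 0.424 − 6.34 − x)×3270
The z_c×3270 term appears on both sides and cancels. Collect the known terms of each column as K = Σ(ρt)_known − 3270 × (depth of known layers): K_1 = 76832 − 3270×28 = −14728; K_2 = 19165.82 − 3270×(0.424 + 6.34) = −2952.46.
Balance: K_1 = K_2 − x×(3270 − 1023), so x = (K_2 − K_1)/(3270 − 1023) = 11775.5/2247 = 5.24 km.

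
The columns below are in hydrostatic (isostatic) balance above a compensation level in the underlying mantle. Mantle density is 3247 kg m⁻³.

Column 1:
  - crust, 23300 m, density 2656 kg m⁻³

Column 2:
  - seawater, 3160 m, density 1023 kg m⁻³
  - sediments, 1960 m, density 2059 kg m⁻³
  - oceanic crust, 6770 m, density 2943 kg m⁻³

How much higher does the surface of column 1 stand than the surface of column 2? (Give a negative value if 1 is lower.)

For any compensation level in the mantle, the mantle terms cancel and isostasy reduces to e = (Σt_1 − Σt_2) − (Σ(ρt)_1 − Σ(ρt)_2) / ρ_m.
Σt_1 = 23300 m; Σt_2 = 11890 m; Σ(ρt)_1 = 61884800; Σ(ρt)_2 = 27192430 (in m·kg m⁻³).
e = (23300 − 11890) − (61884800 − 27192430) / 3247 = 726 m.

726 m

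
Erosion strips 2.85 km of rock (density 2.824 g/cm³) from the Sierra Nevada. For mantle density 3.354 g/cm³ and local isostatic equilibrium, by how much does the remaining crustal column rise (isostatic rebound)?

2.4 km

Unloading: uplift u = e ρ_c/ρ_m = 2.85 km × 2.824/3.354 = 2.4 km.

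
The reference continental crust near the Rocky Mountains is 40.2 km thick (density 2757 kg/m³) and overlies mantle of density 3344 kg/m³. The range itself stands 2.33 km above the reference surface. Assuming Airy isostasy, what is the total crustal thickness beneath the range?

53.5 km

Root depth r = h ρ_c / (ρ_m − ρ_c) = 2.33 km × 2757 / 587 = 10.94 km.
Total thickness = T + h + r = 40.2 km + 2.33 km + 10.94 km = 53.5 km.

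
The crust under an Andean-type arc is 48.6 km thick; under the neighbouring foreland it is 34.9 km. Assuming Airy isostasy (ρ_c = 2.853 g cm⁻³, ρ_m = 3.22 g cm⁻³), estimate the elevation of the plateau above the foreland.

Excess crust Δ = 48.6 km − 34.9 km = 13.7 km, split between elevation h and root r with h + r = Δ.
Airy balance ρ_c h = (ρ_m − ρ_c) r gives r = h ρ_c/(ρ_m − ρ_c), so h (1 + ρ_c/(ρ_m − ρ_c)) = Δ, i.e. h = Δ (ρ_m − ρ_c)/ρ_m.
h = 13.7 km × 0.367/3.22 = 1.56 km.

1.56 km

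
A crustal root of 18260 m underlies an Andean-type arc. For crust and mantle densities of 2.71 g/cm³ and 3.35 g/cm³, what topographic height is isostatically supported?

By Archimedes' principle applied to the lithosphere: ρ_c h = (ρ_m − ρ_c) r.
h = r (ρ_m − ρ_c) / ρ_c = 18260 m × (3.35 − 2.71) / 2.71 = 4310 m.

4310 m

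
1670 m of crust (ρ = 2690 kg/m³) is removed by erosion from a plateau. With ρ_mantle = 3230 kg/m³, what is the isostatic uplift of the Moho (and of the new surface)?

1390 m

Unloading: uplift u = e ρ_c/ρ_m = 1670 m × 2690/3230 = 1390 m.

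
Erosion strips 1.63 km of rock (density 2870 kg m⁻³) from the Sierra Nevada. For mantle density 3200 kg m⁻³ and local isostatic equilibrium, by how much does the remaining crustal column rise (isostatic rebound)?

1.46 km

Unloading: uplift u = e ρ_c/ρ_m = 1.63 km × 2870/3200 = 1.46 km.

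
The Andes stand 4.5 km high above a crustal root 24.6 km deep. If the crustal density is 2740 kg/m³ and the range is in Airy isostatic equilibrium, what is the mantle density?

3240 kg/m³

Airy balance: ρ_c h = (ρ_m − ρ_c) r → ρ_m = ρ_c (1 + h/r).
ρ_m = 2740 × (1 + 4.5 km/24.6 km) = 3240 kg/m³.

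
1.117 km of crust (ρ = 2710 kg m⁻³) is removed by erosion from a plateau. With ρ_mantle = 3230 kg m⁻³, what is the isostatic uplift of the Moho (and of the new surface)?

Unloading: uplift u = e ρ_c/ρ_m = 1.117 km × 2710/3230 = 0.937 km.

0.937 km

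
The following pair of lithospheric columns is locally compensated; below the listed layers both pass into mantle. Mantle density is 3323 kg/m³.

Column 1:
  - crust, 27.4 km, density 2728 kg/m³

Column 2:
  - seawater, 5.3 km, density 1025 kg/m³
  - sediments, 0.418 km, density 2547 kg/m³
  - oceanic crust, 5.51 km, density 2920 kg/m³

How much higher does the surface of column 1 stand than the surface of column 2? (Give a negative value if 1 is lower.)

For any compensation level in the mantle, the mantle terms cancel and isostasy reduces to e = (Σt_1 − Σt_2) − (Σ(ρt)_1 − Σ(ρt)_2) / ρ_m.
Σt_1 = 27.4 km; Σt_2 = 11.228 km; Σ(ρt)_1 = 74747.2; Σ(ρt)_2 = 22586.346 (in km·kg/m³).
e = (27.4 − 11.228) − (74747.2 − 22586.346) / 3323 = 0.475 km.

0.475 km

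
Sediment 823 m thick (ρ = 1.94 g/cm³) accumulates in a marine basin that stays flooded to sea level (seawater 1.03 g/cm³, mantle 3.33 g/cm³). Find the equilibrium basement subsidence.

326 m

Submarine loading: the sediment displaces seawater, and the subsidence is in turn flooded, so s (ρ_m − ρ_w) = t (ρ_sed − ρ_w).
s = 823 m × (1.94 − 1.03) / (3.33 − 1.03) = 326 m.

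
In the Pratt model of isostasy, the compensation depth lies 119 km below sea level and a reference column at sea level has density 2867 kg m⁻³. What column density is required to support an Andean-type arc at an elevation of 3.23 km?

Pratt balance: ρ_ref D = ρ (D + h).
ρ = ρ_ref D/(D + h) = 2867 × 119 km/(119 km + 3.23 km) = 2790 kg m⁻³.

2790 kg m⁻³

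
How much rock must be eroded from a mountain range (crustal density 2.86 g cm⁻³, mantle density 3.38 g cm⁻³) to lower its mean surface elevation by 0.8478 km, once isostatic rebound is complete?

Net drop Δ = e − u = e − e ρ_c/ρ_m = e (ρ_m − ρ_c)/ρ_m.
e = Δ ρ_m/(ρ_m − ρ_c) = 0.8478 km × 3.38/0.52 = 5.51 km.

5.51 km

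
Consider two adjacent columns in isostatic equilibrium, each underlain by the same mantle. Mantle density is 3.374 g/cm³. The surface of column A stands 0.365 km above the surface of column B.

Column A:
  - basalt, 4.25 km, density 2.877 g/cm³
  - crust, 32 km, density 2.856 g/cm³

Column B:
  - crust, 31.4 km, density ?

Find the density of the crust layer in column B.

2.82 g/cm³

Take the compensation level at the base of the deeper column (depth z_c below the surface of column A) and equate Σ ρ_i t_i down to z_c; mantle fills any gap and the z_c terms cancel.
Column A: 4.25×2.877 + 32×2.856 + (z_c − 36.25)×3.374
Column B: 0.365×0 + 31.4×ρ + (z_c − 0.365 − 31.4)×3.374
The z_c×3.374 term appears on both sides and cancels. Collect the known terms of each column as K = Σ(ρt)_known − 3.374 × (depth of known layers): K_A = 103.61925 − 3.374×36.25 = −18.68825; K_B = 0 − 3.374×(0.365 + 31.4) = −107.17511.
Balance: K_A = K_B + 31.4×ρ, so ρ = (K_A − K_B)/31.4 = 88.4869/31.4 = 2.82 g/cm³.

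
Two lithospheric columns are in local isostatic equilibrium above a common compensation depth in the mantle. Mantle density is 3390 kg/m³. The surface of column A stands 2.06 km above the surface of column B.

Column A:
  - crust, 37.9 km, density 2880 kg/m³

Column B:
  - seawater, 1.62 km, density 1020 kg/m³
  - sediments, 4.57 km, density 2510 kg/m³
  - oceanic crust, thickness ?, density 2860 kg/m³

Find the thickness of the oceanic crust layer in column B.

Take the compensation level at the base of the deeper column (depth z_c below the surface of column A) and equate Σ ρ_i t_i down to z_c; mantle fills any gap and the z_c terms cancel.
Column A: 37.9×2880 + (z_c − 37.9)×3390
Column B: 2.06×0 + 1.62×1020 + 4.57×2510 + x×2860 + (z_c − 2.06 − 6.19 − x)×3390
The z_c×3390 term appears on both sides and cancels. Collect the known terms of each column as K = Σ(ρt)_known − 3390 × (depth of known layers): K_A = 109152 − 3390×37.9 = −19329; K_B = 13123.1 − 3390×(2.06 + 6.19) = −14844.4.
Balance: K_A = K_B − x×(3390 − 2860), so x = (K_B − K_A)/(3390 − 2860) = 4484.6/530 = 8.46 km.

8.46 km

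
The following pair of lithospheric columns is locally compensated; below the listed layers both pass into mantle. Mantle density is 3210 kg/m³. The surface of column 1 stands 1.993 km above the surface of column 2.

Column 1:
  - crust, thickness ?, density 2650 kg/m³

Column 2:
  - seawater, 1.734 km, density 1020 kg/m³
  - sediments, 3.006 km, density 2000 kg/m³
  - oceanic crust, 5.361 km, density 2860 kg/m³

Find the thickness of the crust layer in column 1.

28.1 km

Take the compensation level at the base of the deeper column (depth z_c below the surface of column 1) and equate Σ ρ_i t_i down to z_c; mantle fills any gap and the z_c terms cancel.
Column 1: x×2650 + (z_c − 0 − x)×3210
Column 2: 1.993×0 + 1.734×1020 + 3.006×2000 + 5.361×2860 + (z_c − 1.993 − 10.101)×3210
The z_c×3210 term appears on both sides and cancels. Collect the known terms of each column as K = Σ(ρt)_known − 3210 × (depth of known layers): K_1 = 0 − 3210×0 = 0; K_2 = 23113.14 − 3210×(1.993 + 10.101) = −15708.6.
Balance: K_1 − x×(3210 − 2650) = K_2, so x = (K_1 − K_2)/(3210 − 2650) = 15708.6/560 = 28.1 km.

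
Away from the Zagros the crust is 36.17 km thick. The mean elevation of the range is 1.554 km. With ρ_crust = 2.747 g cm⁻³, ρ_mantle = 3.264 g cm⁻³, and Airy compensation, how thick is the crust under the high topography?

Root depth r = h ρ_c / (ρ_m − ρ_c) = 1.554 km × 2.747 / 0.517 = 8.257 km.
Total thickness = T + h + r = 36.17 km + 1.554 km + 8.257 km = 46 km.

46 km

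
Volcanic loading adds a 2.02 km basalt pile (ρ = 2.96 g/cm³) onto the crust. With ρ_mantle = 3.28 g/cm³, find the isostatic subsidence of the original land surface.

Subaerial loading: s = t ρ_load / ρ_m.
s = 2.02 km × 2.96/3.28 = 1.82 km.

1.82 km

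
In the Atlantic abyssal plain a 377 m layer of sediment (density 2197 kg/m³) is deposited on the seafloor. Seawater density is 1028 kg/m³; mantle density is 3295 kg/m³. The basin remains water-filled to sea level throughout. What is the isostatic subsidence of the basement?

194 m

Submarine loading: the sediment displaces seawater, and the subsidence is in turn flooded, so s (ρ_m − ρ_w) = t (ρ_sed − ρ_w).
s = 377 m × (2197 − 1028) / (3295 − 1028) = 194 m.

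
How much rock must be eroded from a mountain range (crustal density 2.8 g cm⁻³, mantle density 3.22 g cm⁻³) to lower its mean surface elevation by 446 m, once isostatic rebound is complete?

Net drop Δ = e − u = e − e ρ_c/ρ_m = e (ρ_m − ρ_c)/ρ_m.
e = Δ ρ_m/(ρ_m − ρ_c) = 446 m × 3.22/0.42 = 3420 m.

3420 m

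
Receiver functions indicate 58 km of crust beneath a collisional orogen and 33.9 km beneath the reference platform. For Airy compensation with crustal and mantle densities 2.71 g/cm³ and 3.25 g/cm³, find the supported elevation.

4 km

Excess crust Δ = 58 km − 33.9 km = 24.1 km, split between elevation h and root r with h + r = Δ.
Airy balance ρ_c h = (ρ_m − ρ_c) r gives r = h ρ_c/(ρ_m − ρ_c), so h (1 + ρ_c/(ρ_m − ρ_c)) = Δ, i.e. h = Δ (ρ_m − ρ_c)/ρ_m.
h = 24.1 km × 0.54/3.25 = 4 km.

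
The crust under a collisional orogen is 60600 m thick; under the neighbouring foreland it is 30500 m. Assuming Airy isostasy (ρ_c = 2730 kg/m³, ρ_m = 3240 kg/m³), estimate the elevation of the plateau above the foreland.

Excess crust Δ = 60600 m − 30500 m = 30100 m, split between elevation h and root r with h + r = Δ.
Airy balance ρ_c h = (ρ_m − ρ_c) r gives r = h ρ_c/(ρ_m − ρ_c), so h (1 + ρ_c/(ρ_m − ρ_c)) = Δ, i.e. h = Δ (ρ_m − ρ_c)/ρ_m.
h = 30100 m × 510/3240 = 4740 m.

4740 m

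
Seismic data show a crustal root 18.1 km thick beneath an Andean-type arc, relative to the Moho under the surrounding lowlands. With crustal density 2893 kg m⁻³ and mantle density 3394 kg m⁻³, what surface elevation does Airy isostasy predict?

3.13 km

By Archimedes' principle applied to the lithosphere: ρ_c h = (ρ_m − ρ_c) r.
h = r (ρ_m − ρ_c) / ρ_c = 18.1 km × (3394 − 2893) / 2893 = 3.13 km.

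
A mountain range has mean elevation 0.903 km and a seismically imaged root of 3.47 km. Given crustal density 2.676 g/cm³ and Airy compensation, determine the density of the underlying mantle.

Airy balance: ρ_c h = (ρ_m − ρ_c) r → ρ_m = ρ_c (1 + h/r).
ρ_m = 2.676 × (1 + 0.903 km/3.47 km) = 3.37 g/cm³.

3.37 g/cm³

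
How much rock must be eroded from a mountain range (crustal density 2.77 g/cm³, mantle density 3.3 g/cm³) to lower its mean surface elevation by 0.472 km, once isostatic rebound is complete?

Net drop Δ = e − u = e − e ρ_c/ρ_m = e (ρ_m − ρ_c)/ρ_m.
e = Δ ρ_m/(ρ_m − ρ_c) = 0.472 km × 3.3/0.53 = 2.94 km.

2.94 km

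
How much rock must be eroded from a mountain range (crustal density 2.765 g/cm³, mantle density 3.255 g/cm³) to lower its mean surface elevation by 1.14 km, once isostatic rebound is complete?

7.57 km

Net drop Δ = e − u = e − e ρ_c/ρ_m = e (ρ_m − ρ_c)/ρ_m.
e = Δ ρ_m/(ρ_m − ρ_c) = 1.14 km × 3.255/0.49 = 7.57 km.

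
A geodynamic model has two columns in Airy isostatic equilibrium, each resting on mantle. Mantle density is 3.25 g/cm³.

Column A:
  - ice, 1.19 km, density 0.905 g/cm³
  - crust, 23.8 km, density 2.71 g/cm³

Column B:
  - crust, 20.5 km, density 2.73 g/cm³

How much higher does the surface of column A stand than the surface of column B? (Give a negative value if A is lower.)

1.53 km

For any compensation level in the mantle, the mantle terms cancel and isostasy reduces to e = (Σt_A − Σt_B) − (Σ(ρt)_A − Σ(ρt)_B) / ρ_m.
Σt_A = 24.99 km; Σt_B = 20.5 km; Σ(ρt)_A = 65.57495; Σ(ρt)_B = 55.965 (in km·g/cm³).
e = (24.99 − 20.5) − (65.57495 − 55.965) / 3.25 = 1.53 km.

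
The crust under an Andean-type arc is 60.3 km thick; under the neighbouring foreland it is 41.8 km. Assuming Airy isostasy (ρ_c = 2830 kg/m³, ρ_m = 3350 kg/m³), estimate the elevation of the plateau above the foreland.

2.87 km

Excess crust Δ = 60.3 km − 41.8 km = 18.5 km, split between elevation h and root r with h + r = Δ.
Airy balance ρ_c h = (ρ_m − ρ_c) r gives r = h ρ_c/(ρ_m − ρ_c), so h (1 + ρ_c/(ρ_m − ρ_c)) = Δ, i.e. h = Δ (ρ_m − ρ_c)/ρ_m.
h = 18.5 km × 520/3350 = 2.87 km.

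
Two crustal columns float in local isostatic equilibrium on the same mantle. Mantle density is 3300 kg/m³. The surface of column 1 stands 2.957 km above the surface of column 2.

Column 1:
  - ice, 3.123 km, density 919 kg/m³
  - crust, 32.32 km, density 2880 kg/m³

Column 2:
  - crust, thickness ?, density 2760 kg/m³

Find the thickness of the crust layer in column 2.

20.8 km

Take the compensation level at the base of the deeper column (depth z_c below the surface of column 1) and equate Σ ρ_i t_i down to z_c; mantle fills any gap and the z_c terms cancel.
Column 1: 3.123×919 + 32.32×2880 + (z_c − 35.443)×3300
Column 2: 2.957×0 + x×2760 + (z_c − 2.957 − 0 − x)×3300
The z_c×3300 term appears on both sides and cancels. Collect the known terms of each column as K = Σ(ρt)_known − 3300 × (depth of known layers): K_1 = 95951.637 − 3300×35.443 = −21010.263; K_2 = 0 − 3300×(2.957 + 0) = −9758.1.
Balance: K_1 = K_2 − x×(3300 − 2760), so x = (K_2 − K_1)/(3300 − 2760) = 11252.2/540 = 20.8 km.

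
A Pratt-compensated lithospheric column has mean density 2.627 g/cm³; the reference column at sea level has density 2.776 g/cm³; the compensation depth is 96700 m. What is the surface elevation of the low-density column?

5480 m

ρ_ref D = ρ (D + h) → h = D (ρ_ref − ρ)/ρ.
h = 96700 m × (2.776 − 2.627)/2.627 = 5480 m.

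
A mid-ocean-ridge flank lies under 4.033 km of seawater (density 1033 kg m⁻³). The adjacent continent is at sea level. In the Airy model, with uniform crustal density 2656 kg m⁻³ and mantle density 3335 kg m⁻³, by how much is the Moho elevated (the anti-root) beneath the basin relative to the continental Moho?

9.64 km

For local isostatic compensation: replacing crust with seawater at the top is compensated by replacing crust with mantle at the base: d (ρ_c − ρ_w) = a (ρ_m − ρ_c).
a = d (ρ_c − ρ_w)/(ρ_m − ρ_c) = 4.033 km × 1623/679 = 9.64 km.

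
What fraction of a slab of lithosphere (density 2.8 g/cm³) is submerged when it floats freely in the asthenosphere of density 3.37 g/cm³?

Submerged fraction = ρ_obj/ρ_fluid = 2.8/3.37 = 0.831.

0.831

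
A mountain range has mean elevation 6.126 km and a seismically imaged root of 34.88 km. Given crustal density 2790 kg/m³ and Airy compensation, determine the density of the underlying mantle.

3280 kg/m³

Airy balance: ρ_c h = (ρ_m − ρ_c) r → ρ_m = ρ_c (1 + h/r).
ρ_m = 2790 × (1 + 6.126 km/34.88 km) = 3280 kg/m³.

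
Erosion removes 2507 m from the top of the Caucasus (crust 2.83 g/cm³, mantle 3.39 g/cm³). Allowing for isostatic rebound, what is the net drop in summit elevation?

Rebound u = e ρ_c/ρ_m = 2507 m × 2.83/3.39 = 2093 m.
Net surface drop = e − u = 2507 m − 2093 m = e (ρ_m − ρ_c)/ρ_m = 414 m.

414 m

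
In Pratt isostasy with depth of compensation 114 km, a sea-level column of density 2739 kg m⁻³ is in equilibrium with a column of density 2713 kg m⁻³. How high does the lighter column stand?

1.09 km

ρ_ref D = ρ (D + h) → h = D (ρ_ref − ρ)/ρ.
h = 114 km × (2739 − 2713)/2713 = 1.09 km.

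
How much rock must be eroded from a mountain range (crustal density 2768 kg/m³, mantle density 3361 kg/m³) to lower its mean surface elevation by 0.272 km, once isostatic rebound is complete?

1.54 km

Net drop Δ = e − u = e − e ρ_c/ρ_m = e (ρ_m − ρ_c)/ρ_m.
e = Δ ρ_m/(ρ_m − ρ_c) = 0.272 km × 3361/593 = 1.54 km.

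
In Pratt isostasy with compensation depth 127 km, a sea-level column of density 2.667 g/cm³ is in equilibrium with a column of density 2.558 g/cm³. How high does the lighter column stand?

ρ_ref D = ρ (D + h) → h = D (ρ_ref − ρ)/ρ.
h = 127 km × (2.667 − 2.558)/2.558 = 5.41 km.

5.41 km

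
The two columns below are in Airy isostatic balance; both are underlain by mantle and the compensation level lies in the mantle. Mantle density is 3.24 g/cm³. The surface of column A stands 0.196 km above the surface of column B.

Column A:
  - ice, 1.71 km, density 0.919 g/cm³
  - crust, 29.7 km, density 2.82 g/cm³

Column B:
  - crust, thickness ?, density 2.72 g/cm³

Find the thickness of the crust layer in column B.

30.4 km

Take the compensation level at the base of the deeper column (depth z_c below the surface of column A) and equate Σ ρ_i t_i down to z_c; mantle fills any gap and the z_c terms cancel.
Column A: 1.71×0.919 + 29.7×2.82 + (z_c − 31.41)×3.24
Column B: 0.196×0 + x×2.72 + (z_c − 0.196 − 0 − x)×3.24
The z_c×3.24 term appears on both sides and cancels. Collect the known terms of each column as K = Σ(ρt)_known − 3.24 × (depth of known layers): K_A = 85.32549 − 3.24×31.41 = −16.44291; K_B = 0 − 3.24×(0.196 + 0) = −0.63504.
Balance: K_A = K_B − x×(3.24 − 2.72), so x = (K_B − K_A)/(3.24 − 2.72) = 15.8079/0.52 = 30.4 km.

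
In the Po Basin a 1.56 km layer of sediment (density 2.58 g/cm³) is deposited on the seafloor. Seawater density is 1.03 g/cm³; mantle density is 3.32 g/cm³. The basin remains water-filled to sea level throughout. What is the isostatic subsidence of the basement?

Submarine loading: the sediment displaces seawater, and the subsidence is in turn flooded, so s (ρ_m − ρ_w) = t (ρ_sed − ρ_w).
s = 1.56 km × (2.58 − 1.03) / (3.32 − 1.03) = 1.06 km.

1.06 km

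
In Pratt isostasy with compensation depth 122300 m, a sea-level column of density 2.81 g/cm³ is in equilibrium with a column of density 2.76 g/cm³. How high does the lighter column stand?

ρ_ref D = ρ (D + h) → h = D (ρ_ref − ρ)/ρ.
h = 122300 m × (2.81 − 2.76)/2.76 = 2220 m.

2220 m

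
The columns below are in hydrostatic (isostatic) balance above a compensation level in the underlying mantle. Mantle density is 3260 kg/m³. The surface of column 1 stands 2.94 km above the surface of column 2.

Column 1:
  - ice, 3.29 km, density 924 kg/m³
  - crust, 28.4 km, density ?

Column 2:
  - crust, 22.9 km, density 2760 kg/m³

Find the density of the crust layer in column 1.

Take the compensation level at the base of the deeper column (depth z_c below the surface of column 1) and equate Σ ρ_i t_i down to z_c; mantle fills any gap and the z_c terms cancel.
Column 1: 3.29×924 + 28.4×ρ + (z_c − 31.69)×3260
Column 2: 2.94×0 + 22.9×2760 + (z_c − 2.94 − 22.9)×3260
The z_c×3260 term appears on both sides and cancels. Collect the known terms of each column as K = Σ(ρt)_known − 3260 × (depth of known layers): K_1 = 3039.96 − 3260×31.69 = −100269.44; K_2 = 63204 − 3260×(2.94 + 22.9) = −21034.4.
Balance: K_1 + 28.4×ρ = K_2, so ρ = (K_2 − K_1)/28.4 = 79235/28.4 = 2790 kg/m³.

2790 kg/m³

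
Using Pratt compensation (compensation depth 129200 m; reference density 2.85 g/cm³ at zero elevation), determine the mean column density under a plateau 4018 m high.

2.76 g/cm³

Pratt balance: ρ_ref D = ρ (D + h).
ρ = ρ_ref D/(D + h) = 2.85 × 129200 m/(129200 m + 4018 m) = 2.76 g/cm³.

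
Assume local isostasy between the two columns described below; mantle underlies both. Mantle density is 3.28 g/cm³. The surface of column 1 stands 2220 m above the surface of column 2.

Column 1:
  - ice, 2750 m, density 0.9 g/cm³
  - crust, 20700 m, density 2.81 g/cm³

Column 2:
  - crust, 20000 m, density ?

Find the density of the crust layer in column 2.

2.83 g/cm³

Take the compensation level at the base of the deeper column (depth z_c below the surface of column 1) and equate Σ ρ_i t_i down to z_c; mantle fills any gap and the z_c terms cancel.
Column 1: 2750×0.9 + 20700×2.81 + (z_c − 23450)×3.28
Column 2: 2220×0 + 20000×ρ + (z_c − 2220 − 20000)×3.28
The z_c×3.28 term appears on both sides and cancels. Collect the known terms of each column as K = Σ(ρt)_known − 3.28 × (depth of known layers): K_1 = 60642 − 3.28×23450 = −16274; K_2 = 0 − 3.28×(2220 + 20000) = −72881.6.
Balance: K_1 = K_2 + 20000×ρ, so ρ = (K_1 − K_2)/20000 = 56607.6/20000 = 2.83 g/cm³.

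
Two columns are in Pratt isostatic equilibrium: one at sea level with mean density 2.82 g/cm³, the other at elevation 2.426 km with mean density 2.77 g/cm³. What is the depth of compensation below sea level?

134 km

ρ_ref D = ρ (D + h) → D (ρ_ref − ρ) = ρ h.
D = ρ h/(ρ_ref − ρ) = 2.77 × 2.426 km/(2.82 − 2.77) = 134 km.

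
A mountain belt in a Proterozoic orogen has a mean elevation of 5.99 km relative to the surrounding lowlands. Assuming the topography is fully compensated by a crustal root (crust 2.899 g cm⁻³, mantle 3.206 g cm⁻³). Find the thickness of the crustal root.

56.6 km

In Airy isostatic equilibrium: the weight of the topography is balanced by the buoyancy of the root, ρ_c h = (ρ_m − ρ_c) r.
r = h · ρ_c / (ρ_m − ρ_c) = 5.99 km × 2.899 / (3.206 − 2.899) = 56.6 km.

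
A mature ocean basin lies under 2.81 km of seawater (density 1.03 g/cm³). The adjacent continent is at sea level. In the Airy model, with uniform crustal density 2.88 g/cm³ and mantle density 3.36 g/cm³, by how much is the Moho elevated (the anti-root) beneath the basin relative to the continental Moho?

Balancing pressure at the compensation depth: replacing crust with seawater at the top is compensated by replacing crust with mantle at the base: d (ρ_c − ρ_w) = a (ρ_m − ρ_c).
a = d (ρ_c − ρ_w)/(ρ_m − ρ_c) = 2.81 km × 1.85/0.48 = 10.8 km.

10.8 km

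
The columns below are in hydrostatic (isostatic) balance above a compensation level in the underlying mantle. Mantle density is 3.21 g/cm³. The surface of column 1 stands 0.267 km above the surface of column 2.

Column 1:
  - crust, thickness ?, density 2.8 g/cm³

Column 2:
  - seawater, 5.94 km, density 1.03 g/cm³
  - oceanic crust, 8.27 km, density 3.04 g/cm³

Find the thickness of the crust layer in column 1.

Take the compensation level at the base of the deeper column (depth z_c below the surface of column 1) and equate Σ ρ_i t_i down to z_c; mantle fills any gap and the z_c terms cancel.
Column 1: x×2.8 + (z_c − 0 − x)×3.21
Column 2: 0.267×0 + 5.94×1.03 + 8.27×3.04 + (z_c − 0.267 − 14.21)×3.21
The z_c×3.21 term appears on both sides and cancels. Collect the known terms of each column as K = Σ(ρt)_known − 3.21 × (depth of known layers): K_1 = 0 − 3.21×0 = 0; K_2 = 31.259 − 3.21×(0.267 + 14.21) = −15.21217.
Balance: K_1 − x×(3.21 − 2.8) = K_2, so x = (K_1 − K_2)/(3.21 − 2.8) = 15.2122/0.41 = 37.1 km.

37.1 km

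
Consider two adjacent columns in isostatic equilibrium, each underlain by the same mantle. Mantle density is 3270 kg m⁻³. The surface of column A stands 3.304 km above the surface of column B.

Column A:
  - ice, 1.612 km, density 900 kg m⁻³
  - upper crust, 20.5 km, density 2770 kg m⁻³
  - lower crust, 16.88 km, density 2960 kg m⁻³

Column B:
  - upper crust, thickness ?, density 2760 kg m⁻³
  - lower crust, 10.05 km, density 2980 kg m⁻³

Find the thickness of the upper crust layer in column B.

Take the compensation level at the base of the deeper column (depth z_c below the surface of column A) and equate Σ ρ_i t_i down to z_c; mantle fills any gap and the z_c terms cancel.
Column A: 1.612×900 + 20.5×2770 + 16.88×2960 + (z_c − 38.992)×3270
Column B: 3.304×0 + x×2760 + 10.05×2980 + (z_c − 3.304 − 10.05 − x)×3270
The z_c×3270 term appears on both sides and cancels. Collect the known terms of each column as K = Σ(ρt)_known − 3270 × (depth of known layers): K_A = 108200.6 − 3270×38.992 = −19303.24; K_B = 29949 − 3270×(3.304 + 10.05) = −13718.58.
Balance: K_A = K_B − x×(3270 − 2760), so x = (K_B − K_A)/(3270 − 2760) = 5584.66/510 = 11 km.

11 km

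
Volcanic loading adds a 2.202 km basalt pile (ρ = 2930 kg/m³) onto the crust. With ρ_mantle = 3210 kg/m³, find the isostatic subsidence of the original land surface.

2.01 km

Subaerial loading: s = t ρ_load / ρ_m.
s = 2.202 km × 2930/3210 = 2.01 km.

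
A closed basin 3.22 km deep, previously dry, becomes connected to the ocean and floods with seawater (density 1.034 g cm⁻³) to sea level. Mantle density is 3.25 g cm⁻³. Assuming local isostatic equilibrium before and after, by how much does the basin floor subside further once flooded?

1.5 km

After flooding the water column is d + s deep. Its weight must equal the weight of mantle displaced by the extra subsidence s: (d + s) ρ_w = s ρ_m.
s = d ρ_w / (ρ_m − ρ_w) = 3.22 km × 1.034/(3.25 − 1.034) = 1.5 km.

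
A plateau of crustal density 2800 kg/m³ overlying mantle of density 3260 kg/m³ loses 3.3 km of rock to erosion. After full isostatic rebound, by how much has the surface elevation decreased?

0.466 km

Rebound u = e ρ_c/ρ_m = 3.3 km × 2800/3260 = 2.834 km.
Net surface drop = e − u = 3.3 km − 2.834 km = e (ρ_m − ρ_c)/ρ_m = 0.466 km.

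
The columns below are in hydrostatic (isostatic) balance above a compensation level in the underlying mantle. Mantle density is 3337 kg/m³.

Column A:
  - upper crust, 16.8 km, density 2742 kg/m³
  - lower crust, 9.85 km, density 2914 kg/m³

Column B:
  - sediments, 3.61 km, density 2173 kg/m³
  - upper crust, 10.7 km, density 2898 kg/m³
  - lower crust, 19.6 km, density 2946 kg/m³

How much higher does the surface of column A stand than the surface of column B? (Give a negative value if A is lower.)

−0.719 km

For any compensation level in the mantle, the mantle terms cancel and isostasy reduces to e = (Σt_A − Σt_B) − (Σ(ρt)_A − Σ(ρt)_B) / ρ_m.
Σt_A = 26.65 km; Σt_B = 33.91 km; Σ(ρt)_A = 74768.5; Σ(ρt)_B = 96594.73 (in km·kg/m³).
e = (26.65 − 33.91) − (74768.5 − 96594.73) / 3337 = −0.719 km.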